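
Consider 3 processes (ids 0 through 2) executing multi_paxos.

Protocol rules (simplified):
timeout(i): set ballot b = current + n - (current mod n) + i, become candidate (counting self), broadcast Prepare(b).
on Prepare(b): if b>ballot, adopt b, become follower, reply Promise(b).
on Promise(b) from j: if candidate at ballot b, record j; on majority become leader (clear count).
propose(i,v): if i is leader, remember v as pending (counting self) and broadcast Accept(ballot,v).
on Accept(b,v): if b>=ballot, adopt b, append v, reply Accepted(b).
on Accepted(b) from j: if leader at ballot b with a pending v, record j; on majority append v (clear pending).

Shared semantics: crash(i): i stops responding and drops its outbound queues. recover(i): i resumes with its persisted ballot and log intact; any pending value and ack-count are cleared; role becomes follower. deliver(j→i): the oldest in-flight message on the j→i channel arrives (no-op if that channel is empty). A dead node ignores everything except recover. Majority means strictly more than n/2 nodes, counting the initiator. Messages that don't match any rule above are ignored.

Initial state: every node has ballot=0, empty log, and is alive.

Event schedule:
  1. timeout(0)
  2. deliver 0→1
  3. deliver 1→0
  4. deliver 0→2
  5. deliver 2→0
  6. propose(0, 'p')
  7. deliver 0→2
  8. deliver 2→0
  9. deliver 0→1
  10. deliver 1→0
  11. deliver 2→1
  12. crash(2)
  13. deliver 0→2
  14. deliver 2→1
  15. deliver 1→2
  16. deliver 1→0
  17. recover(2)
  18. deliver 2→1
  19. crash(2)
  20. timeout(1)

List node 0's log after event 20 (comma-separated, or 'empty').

p

after 1 — timeout(0): n0:cand/b3/[-]
after 2 — deliver 0→1: n1:foll/b3/[-]
after 3 — deliver 1→0: n0:lead/b3/[-]
after 4 — deliver 0→2: n2:foll/b3/[-]
after 5 — deliver 2→0: ·
after 6 — propose(0,'p'): ·
after 7 — deliver 0→2: n2:foll/b3/[p]
after 8 — deliver 2→0: n0:lead/b3/[p]
after 9 — deliver 0→1: n1:foll/b3/[p]
after 10 — deliver 1→0: ·
after 11 — deliver 2→1: ·
after 12 — crash(2): n2:✗foll/b3/[p]
after 13 — deliver 0→2: ·
after 14 — deliver 2→1: ·
after 15 — deliver 1→2: ·
after 16 — deliver 1→0: ·
after 17 — recover(2): n2:foll/b3/[p]
after 18 — deliver 2→1: ·
after 19 — crash(2): n2:✗foll/b3/[p]
after 20 — timeout(1): n1:cand/b7/[p]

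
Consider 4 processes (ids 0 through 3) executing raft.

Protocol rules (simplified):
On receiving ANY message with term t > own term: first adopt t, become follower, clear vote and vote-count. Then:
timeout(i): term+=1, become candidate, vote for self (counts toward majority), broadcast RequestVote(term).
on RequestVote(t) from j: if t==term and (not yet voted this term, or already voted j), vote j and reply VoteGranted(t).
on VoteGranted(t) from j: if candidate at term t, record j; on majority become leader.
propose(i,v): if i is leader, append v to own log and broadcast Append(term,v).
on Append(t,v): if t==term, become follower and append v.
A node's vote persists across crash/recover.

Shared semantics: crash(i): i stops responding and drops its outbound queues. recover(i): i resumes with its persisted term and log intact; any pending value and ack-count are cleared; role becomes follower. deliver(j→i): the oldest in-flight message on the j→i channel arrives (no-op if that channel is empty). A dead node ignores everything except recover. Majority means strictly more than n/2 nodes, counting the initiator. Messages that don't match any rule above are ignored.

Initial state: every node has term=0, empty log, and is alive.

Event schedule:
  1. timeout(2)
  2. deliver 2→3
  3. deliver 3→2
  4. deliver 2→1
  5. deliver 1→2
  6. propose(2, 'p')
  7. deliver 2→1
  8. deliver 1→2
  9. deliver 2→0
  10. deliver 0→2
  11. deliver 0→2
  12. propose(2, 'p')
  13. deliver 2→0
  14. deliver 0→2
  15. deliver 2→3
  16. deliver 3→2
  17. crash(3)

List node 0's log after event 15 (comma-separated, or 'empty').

e1 timeout(2): 2[cand,t=1,-]
e2 deliver 2→3: 3[foll,t=1,-]
e3 deliver 3→2: ·
e4 deliver 2→1: 1[foll,t=1,-]
e5 deliver 1→2: 2[lead,t=1,-]
e6 propose(2,'p'): 2[lead,t=1,p]
e7 deliver 2→1: 1[foll,t=1,p]
e8 deliver 1→2: ·
e9 deliver 2→0: 0[foll,t=1,-]
e10 deliver 0→2: ·
e11 deliver 0→2: ·
e12 propose(2,'p'): 2[lead,t=1,p,p]
e13 deliver 2→0: 0[foll,t=1,p]
e14 deliver 0→2: ·
e15 deliver 2→3: 3[foll,t=1,p]

p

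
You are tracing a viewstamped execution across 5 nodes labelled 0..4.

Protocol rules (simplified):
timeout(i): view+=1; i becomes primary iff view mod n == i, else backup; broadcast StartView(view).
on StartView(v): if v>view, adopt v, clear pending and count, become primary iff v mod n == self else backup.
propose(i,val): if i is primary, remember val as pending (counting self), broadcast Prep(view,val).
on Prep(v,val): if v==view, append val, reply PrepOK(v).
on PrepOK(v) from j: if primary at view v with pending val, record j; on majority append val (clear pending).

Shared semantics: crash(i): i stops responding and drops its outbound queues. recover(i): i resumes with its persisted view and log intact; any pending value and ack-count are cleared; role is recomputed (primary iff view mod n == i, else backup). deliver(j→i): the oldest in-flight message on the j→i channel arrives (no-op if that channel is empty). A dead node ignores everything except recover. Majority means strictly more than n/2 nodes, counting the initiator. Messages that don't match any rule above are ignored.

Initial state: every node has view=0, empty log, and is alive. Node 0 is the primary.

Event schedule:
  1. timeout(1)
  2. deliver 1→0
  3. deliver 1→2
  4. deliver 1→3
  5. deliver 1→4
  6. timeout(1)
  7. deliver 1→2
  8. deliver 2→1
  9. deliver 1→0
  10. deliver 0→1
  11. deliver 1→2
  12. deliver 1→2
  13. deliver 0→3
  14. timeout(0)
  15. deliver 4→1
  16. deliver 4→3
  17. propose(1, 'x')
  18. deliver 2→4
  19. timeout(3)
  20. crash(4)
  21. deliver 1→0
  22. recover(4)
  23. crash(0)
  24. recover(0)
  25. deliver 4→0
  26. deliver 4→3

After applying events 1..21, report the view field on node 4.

[1] timeout(1) → N1(prim v1 [-])
[2] deliver 1→0 → N0(back v1 [-])
[3] deliver 1→2 → N2(back v1 [-])
[4] deliver 1→3 → N3(back v1 [-])
[5] deliver 1→4 → N4(back v1 [-])
[6] timeout(1) → N1(back v2 [-])
[7] deliver 1→2 → N2(prim v2 [-])
[8] deliver 2→1 → ∅
[9] deliver 1→0 → N0(back v2 [-])
[10] deliver 0→1 → ∅
[11] deliver 1→2 → ∅
[12] deliver 1→2 → ∅
[13] deliver 0→3 → ∅
[14] timeout(0) → N0(back v3 [-])
[15] deliver 4→1 → ∅
[16] deliver 4→3 → ∅
[17] propose(1,'x') → ∅
[18] deliver 2→4 → ∅
[19] timeout(3) → N3(back v2 [-])
[20] crash(4) → N4(✗back v1 [-])
[21] deliver 1→0 → ∅

1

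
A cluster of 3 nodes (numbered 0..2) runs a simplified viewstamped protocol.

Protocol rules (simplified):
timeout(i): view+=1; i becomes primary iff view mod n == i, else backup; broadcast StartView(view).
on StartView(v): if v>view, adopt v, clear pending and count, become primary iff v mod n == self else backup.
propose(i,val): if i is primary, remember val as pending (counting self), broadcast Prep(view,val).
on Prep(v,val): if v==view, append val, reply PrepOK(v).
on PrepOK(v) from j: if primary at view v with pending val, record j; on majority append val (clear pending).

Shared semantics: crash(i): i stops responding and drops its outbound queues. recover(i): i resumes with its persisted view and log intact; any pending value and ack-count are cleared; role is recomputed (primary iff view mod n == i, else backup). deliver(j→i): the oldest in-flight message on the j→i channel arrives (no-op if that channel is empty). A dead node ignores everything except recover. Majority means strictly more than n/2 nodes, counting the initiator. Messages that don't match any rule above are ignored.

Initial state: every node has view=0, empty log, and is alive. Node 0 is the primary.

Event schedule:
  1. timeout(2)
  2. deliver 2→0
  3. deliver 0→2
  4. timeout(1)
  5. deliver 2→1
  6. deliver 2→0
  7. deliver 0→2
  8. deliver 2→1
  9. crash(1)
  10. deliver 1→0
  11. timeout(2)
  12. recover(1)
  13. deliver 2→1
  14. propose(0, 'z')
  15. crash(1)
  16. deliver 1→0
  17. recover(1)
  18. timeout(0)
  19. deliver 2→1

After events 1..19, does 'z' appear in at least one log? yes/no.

no

1. timeout(2):  <2:back v1 ->
2. deliver 2→0:  <0:back v1 ->
3. deliver 0→2:  nop
4. timeout(1):  <1:prim v1 ->
5. deliver 2→1:  nop
6. deliver 2→0:  nop
7. deliver 0→2:  nop
8. deliver 2→1:  nop
9. crash(1):  <1:✗prim v1 ->
10. deliver 1→0:  nop
11. timeout(2):  <2:prim v2 ->
12. recover(1):  <1:prim v1 ->
13. deliver 2→1:  <1:back v2 ->
14. propose(0,'z'):  nop
15. crash(1):  <1:✗back v2 ->
16. deliver 1→0:  nop
17. recover(1):  <1:back v2 ->
18. timeout(0):  <0:back v2 ->
19. deliver 2→1:  nop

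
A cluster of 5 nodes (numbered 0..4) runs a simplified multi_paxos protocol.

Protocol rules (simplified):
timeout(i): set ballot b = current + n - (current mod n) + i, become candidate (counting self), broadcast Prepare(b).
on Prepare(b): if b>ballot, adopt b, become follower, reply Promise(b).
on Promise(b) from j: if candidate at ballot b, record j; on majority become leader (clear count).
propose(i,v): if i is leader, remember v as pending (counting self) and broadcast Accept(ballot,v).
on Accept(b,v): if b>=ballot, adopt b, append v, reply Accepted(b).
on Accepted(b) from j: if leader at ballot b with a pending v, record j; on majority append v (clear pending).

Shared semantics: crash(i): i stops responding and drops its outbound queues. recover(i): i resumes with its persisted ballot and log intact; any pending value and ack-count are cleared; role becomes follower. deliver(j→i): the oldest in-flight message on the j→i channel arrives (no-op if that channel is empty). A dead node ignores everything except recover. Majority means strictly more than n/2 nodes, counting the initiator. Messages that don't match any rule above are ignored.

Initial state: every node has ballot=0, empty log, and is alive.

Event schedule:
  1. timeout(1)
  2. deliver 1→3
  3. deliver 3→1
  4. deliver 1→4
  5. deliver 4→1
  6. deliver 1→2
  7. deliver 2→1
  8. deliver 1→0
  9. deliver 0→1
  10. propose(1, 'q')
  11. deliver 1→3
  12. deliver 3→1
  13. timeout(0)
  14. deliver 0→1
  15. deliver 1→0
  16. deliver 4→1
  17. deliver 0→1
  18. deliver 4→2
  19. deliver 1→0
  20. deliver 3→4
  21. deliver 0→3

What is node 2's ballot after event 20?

1. timeout(1):  <1:cand b6 ->
2. deliver 1→3:  <3:foll b6 ->
3. deliver 3→1:  nop
4. deliver 1→4:  <4:foll b6 ->
5. deliver 4→1:  <1:lead b6 ->
6. deliver 1→2:  <2:foll b6 ->
7. deliver 2→1:  nop
8. deliver 1→0:  <0:foll b6 ->
9. deliver 0→1:  nop
10. propose(1,'q'):  nop
11. deliver 1→3:  <3:foll b6 q>
12. deliver 3→1:  nop
13. timeout(0):  <0:cand b10 ->
14. deliver 0→1:  <1:foll b10 ->
15. deliver 1→0:  nop
16. deliver 4→1:  nop
17. deliver 0→1:  nop
18. deliver 4→2:  nop
19. deliver 1→0:  nop
20. deliver 3→4:  nop

6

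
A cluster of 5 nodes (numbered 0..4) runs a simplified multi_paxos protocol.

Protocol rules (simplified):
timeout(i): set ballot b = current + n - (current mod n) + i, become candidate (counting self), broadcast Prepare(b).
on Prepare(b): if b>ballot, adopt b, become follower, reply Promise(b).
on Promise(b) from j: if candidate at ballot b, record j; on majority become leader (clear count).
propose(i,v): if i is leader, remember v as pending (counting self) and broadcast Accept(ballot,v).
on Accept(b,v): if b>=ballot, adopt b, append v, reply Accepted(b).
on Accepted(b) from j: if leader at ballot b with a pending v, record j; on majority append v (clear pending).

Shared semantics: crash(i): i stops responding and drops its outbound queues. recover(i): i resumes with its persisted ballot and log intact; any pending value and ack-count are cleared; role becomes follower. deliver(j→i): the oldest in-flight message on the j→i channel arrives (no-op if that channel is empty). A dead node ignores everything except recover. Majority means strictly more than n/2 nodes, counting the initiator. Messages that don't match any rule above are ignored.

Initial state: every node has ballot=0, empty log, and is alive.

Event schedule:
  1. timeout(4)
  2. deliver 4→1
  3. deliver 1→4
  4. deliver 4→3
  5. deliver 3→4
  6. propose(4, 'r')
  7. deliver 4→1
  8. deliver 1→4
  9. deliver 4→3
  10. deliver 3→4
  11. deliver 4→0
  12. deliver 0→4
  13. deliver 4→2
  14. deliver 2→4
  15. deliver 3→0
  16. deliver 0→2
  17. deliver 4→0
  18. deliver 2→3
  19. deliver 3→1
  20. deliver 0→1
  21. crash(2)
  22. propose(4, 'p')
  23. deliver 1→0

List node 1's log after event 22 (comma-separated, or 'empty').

r

e1 timeout(4): 4[cand,b=9,-]
e2 deliver 4→1: 1[foll,b=9,-]
e3 deliver 1→4: ·
e4 deliver 4→3: 3[foll,b=9,-]
e5 deliver 3→4: 4[lead,b=9,-]
e6 propose(4,'r'): ·
e7 deliver 4→1: 1[foll,b=9,r]
e8 deliver 1→4: ·
e9 deliver 4→3: 3[foll,b=9,r]
e10 deliver 3→4: 4[lead,b=9,r]
e11 deliver 4→0: 0[foll,b=9,-]
e12 deliver 0→4: ·
e13 deliver 4→2: 2[foll,b=9,-]
e14 deliver 2→4: ·
e15 deliver 3→0: ·
e16 deliver 0→2: ·
e17 deliver 4→0: 0[foll,b=9,r]
e18 deliver 2→3: ·
e19 deliver 3→1: ·
e20 deliver 0→1: ·
e21 crash(2): 2[✗foll,b=9,-]
e22 propose(4,'p'): ·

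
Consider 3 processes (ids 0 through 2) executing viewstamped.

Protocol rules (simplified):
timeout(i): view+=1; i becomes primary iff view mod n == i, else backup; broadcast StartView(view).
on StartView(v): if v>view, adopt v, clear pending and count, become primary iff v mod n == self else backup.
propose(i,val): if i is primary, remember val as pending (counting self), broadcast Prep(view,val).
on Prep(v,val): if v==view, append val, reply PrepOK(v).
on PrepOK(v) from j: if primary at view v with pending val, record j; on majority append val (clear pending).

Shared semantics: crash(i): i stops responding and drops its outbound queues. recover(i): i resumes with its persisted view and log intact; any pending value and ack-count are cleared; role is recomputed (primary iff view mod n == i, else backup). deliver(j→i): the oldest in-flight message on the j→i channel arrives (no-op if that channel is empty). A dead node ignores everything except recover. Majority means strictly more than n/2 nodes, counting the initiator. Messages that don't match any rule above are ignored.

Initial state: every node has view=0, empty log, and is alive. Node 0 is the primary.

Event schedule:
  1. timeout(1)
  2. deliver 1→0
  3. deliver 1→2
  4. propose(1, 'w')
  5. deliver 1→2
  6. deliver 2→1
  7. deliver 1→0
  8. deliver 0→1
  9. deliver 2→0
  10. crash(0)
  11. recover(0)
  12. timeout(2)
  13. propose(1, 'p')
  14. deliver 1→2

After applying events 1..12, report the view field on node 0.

step 1 timeout(1): 1={prim,v=1,log=-}
step 2 deliver 1→0: 0={back,v=1,log=-}
step 3 deliver 1→2: 2={back,v=1,log=-}
step 4 propose(1,'w'): —
step 5 deliver 1→2: 2={back,v=1,log=w}
step 6 deliver 2→1: 1={prim,v=1,log=w}
step 7 deliver 1→0: 0={back,v=1,log=w}
step 8 deliver 0→1: —
step 9 deliver 2→0: —
step 10 crash(0): 0={✗back,v=1,log=w}
step 11 recover(0): 0={back,v=1,log=w}
step 12 timeout(2): 2={prim,v=2,log=w}

1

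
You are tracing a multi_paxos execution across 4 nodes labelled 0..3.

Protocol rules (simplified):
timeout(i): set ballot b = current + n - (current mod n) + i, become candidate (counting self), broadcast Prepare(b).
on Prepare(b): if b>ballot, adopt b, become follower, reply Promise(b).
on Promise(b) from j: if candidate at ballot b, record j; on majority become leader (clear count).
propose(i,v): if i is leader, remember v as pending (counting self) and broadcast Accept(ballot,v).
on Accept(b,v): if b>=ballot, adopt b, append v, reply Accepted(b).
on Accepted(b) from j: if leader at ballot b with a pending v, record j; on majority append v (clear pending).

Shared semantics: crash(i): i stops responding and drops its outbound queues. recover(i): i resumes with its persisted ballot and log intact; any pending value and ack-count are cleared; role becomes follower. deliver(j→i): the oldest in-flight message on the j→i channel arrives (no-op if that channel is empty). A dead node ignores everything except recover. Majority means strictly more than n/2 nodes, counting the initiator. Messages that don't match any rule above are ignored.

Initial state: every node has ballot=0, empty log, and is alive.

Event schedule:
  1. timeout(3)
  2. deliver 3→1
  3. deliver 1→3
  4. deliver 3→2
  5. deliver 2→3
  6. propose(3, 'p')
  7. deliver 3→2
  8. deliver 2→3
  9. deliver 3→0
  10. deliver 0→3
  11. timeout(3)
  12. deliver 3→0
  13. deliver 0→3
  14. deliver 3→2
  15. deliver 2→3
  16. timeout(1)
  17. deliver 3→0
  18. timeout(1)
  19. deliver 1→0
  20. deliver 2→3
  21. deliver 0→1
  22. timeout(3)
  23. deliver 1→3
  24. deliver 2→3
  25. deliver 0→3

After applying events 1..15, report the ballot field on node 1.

[1] timeout(3) → N3(cand b7 [-])
[2] deliver 3→1 → N1(foll b7 [-])
[3] deliver 1→3 → ∅
[4] deliver 3→2 → N2(foll b7 [-])
[5] deliver 2→3 → N3(lead b7 [-])
[6] propose(3,'p') → ∅
[7] deliver 3→2 → N2(foll b7 [p])
[8] deliver 2→3 → ∅
[9] deliver 3→0 → N0(foll b7 [-])
[10] deliver 0→3 → ∅
[11] timeout(3) → N3(cand b11 [-])
[12] deliver 3→0 → N0(foll b7 [p])
[13] deliver 0→3 → ∅
[14] deliver 3→2 → N2(foll b11 [p])
[15] deliver 2→3 → ∅

7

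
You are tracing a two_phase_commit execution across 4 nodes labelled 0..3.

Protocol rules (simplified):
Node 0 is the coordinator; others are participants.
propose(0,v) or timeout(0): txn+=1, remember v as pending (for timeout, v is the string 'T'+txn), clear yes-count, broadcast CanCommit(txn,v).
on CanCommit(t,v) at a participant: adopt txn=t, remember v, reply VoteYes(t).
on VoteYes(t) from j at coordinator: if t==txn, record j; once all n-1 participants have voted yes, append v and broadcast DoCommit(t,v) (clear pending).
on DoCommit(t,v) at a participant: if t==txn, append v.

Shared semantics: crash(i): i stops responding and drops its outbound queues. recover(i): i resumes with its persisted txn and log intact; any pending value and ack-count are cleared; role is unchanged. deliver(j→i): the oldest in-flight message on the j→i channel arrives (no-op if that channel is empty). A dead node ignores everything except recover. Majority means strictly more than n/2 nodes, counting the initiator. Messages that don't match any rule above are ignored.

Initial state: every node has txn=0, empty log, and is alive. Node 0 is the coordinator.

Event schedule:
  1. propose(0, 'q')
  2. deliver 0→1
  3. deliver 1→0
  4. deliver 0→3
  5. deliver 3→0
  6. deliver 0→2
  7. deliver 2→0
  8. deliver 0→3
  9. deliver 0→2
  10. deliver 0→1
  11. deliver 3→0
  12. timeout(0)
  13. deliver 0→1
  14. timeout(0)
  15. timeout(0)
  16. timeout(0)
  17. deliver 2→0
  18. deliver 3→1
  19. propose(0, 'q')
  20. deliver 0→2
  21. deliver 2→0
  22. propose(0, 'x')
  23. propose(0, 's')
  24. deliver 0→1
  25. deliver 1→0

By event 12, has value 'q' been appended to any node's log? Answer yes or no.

1. propose(0,'q'):  <0:coor t1 ->
2. deliver 0→1:  <1:part t1 ->
3. deliver 1→0:  nop
4. deliver 0→3:  <3:part t1 ->
5. deliver 3→0:  nop
6. deliver 0→2:  <2:part t1 ->
7. deliver 2→0:  <0:coor t1 q>
8. deliver 0→3:  <3:part t1 q>
9. deliver 0→2:  <2:part t1 q>
10. deliver 0→1:  <1:part t1 q>
11. deliver 3→0:  nop
12. timeout(0):  <0:coor t2 q>

yes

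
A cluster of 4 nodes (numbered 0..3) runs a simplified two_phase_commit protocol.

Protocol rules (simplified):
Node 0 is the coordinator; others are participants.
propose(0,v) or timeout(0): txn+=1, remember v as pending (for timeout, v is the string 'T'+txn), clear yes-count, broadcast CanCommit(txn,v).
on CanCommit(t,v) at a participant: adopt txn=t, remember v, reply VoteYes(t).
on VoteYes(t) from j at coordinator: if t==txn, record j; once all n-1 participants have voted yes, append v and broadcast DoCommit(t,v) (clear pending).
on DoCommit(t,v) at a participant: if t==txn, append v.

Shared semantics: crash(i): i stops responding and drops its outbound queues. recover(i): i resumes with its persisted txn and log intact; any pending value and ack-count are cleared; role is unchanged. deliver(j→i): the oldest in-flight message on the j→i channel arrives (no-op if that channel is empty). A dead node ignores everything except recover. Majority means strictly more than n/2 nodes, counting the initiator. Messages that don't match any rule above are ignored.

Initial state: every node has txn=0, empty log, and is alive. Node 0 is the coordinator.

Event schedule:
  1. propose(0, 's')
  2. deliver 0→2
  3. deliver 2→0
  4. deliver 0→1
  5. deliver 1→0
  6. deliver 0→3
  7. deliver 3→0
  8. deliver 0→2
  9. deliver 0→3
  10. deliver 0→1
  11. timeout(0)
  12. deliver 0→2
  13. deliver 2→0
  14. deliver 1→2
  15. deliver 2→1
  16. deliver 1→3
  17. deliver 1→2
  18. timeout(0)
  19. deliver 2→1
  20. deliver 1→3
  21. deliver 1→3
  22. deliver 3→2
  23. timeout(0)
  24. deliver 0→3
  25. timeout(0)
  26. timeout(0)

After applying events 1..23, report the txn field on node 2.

2

1. propose(0,'s'):  <0:coor t1 ->
2. deliver 0→2:  <2:part t1 ->
3. deliver 2→0:  nop
4. deliver 0→1:  <1:part t1 ->
5. deliver 1→0:  nop
6. deliver 0→3:  <3:part t1 ->
7. deliver 3→0:  <0:coor t1 s>
8. deliver 0→2:  <2:part t1 s>
9. deliver 0→3:  <3:part t1 s>
10. deliver 0→1:  <1:part t1 s>
11. timeout(0):  <0:coor t2 s>
12. deliver 0→2:  <2:part t2 s>
13. deliver 2→0:  nop
14. deliver 1→2:  nop
15. deliver 2→1:  nop
16. deliver 1→3:  nop
17. deliver 1→2:  nop
18. timeout(0):  <0:coor t3 s>
19. deliver 2→1:  nop
20. deliver 1→3:  nop
21. deliver 1→3:  nop
22. deliver 3→2:  nop
23. timeout(0):  <0:coor t4 s>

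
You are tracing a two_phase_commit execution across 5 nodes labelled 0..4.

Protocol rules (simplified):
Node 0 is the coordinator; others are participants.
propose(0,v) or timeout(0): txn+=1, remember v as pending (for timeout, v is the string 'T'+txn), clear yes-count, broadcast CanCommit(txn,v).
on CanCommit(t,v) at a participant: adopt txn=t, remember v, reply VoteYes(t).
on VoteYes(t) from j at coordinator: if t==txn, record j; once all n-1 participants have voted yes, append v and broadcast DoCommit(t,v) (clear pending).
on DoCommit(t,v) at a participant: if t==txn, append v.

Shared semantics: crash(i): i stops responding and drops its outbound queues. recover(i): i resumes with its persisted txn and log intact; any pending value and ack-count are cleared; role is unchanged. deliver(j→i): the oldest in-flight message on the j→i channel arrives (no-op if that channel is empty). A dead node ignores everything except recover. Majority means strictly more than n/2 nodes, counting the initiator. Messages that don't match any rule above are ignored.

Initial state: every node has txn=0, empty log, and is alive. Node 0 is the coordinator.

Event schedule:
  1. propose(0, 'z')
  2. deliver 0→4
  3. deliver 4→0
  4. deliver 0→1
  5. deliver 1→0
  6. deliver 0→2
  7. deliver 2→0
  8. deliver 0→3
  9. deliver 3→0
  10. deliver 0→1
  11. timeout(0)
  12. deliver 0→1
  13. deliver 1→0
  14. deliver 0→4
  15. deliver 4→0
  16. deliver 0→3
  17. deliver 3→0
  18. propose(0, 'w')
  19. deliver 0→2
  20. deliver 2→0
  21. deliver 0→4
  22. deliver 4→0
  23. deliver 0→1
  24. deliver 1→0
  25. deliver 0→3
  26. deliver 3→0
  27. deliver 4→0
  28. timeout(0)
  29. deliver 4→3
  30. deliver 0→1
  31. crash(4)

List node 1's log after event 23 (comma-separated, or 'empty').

z

e1 propose(0,'z'): 0[coor,t=1,-]
e2 deliver 0→4: 4[part,t=1,-]
e3 deliver 4→0: ·
e4 deliver 0→1: 1[part,t=1,-]
e5 deliver 1→0: ·
e6 deliver 0→2: 2[part,t=1,-]
e7 deliver 2→0: ·
e8 deliver 0→3: 3[part,t=1,-]
e9 deliver 3→0: 0[coor,t=1,z]
e10 deliver 0→1: 1[part,t=1,z]
e11 timeout(0): 0[coor,t=2,z]
e12 deliver 0→1: 1[part,t=2,z]
e13 deliver 1→0: ·
e14 deliver 0→4: 4[part,t=1,z]
e15 deliver 4→0: ·
e16 deliver 0→3: 3[part,t=1,z]
e17 deliver 3→0: ·
e18 propose(0,'w'): 0[coor,t=3,z]
e19 deliver 0→2: 2[part,t=1,z]
e20 deliver 2→0: ·
e21 deliver 0→4: 4[part,t=2,z]
e22 deliver 4→0: ·
e23 deliver 0→1: 1[part,t=3,z]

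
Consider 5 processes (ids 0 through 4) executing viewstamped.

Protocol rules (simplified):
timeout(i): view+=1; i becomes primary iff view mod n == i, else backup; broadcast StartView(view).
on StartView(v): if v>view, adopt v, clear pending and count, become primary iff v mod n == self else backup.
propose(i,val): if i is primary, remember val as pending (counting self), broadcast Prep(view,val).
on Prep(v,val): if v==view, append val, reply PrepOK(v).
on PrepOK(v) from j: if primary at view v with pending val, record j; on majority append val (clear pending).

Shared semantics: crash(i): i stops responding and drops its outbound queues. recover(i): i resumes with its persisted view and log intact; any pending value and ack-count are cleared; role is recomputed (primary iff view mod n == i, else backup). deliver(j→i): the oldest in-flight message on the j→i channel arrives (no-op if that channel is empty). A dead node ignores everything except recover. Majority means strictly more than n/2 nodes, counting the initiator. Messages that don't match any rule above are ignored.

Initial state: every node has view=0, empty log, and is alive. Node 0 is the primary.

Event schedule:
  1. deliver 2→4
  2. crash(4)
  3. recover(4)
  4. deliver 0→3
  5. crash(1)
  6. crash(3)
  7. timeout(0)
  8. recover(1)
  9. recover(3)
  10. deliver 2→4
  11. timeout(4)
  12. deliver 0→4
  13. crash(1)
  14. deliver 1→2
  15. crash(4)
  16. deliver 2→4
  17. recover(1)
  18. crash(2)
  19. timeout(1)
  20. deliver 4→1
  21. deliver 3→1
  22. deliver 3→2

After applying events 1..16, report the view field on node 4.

1

1. deliver 2→4:  nop
2. crash(4):  <4:✗back v0 ->
3. recover(4):  <4:back v0 ->
4. deliver 0→3:  nop
5. crash(1):  <1:✗back v0 ->
6. crash(3):  <3:✗back v0 ->
7. timeout(0):  <0:back v1 ->
8. recover(1):  <1:back v0 ->
9. recover(3):  <3:back v0 ->
10. deliver 2→4:  nop
11. timeout(4):  <4:back v1 ->
12. deliver 0→4:  nop
13. crash(1):  <1:✗back v0 ->
14. deliver 1→2:  nop
15. crash(4):  <4:✗back v1 ->
16. deliver 2→4:  nop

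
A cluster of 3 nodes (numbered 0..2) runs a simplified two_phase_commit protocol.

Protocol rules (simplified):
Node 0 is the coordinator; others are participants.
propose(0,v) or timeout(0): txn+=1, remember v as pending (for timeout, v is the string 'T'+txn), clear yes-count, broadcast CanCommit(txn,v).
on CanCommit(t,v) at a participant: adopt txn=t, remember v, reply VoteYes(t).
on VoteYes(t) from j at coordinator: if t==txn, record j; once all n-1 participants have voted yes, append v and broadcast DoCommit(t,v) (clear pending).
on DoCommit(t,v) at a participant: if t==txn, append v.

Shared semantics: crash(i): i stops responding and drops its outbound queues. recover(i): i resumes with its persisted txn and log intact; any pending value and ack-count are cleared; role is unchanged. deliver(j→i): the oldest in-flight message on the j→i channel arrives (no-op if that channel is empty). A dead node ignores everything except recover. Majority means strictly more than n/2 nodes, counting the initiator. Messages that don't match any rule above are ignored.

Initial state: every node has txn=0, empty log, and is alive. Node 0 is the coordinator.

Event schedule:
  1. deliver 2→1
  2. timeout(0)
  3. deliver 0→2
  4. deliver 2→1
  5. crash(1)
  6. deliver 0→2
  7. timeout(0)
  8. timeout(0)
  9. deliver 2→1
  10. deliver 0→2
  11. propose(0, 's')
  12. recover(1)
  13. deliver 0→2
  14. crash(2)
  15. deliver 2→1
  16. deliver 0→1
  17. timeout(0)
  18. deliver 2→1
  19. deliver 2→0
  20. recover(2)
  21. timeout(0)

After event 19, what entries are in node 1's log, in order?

step 1 deliver 2→1: —
step 2 timeout(0): 0={coor,t=1,log=-}
step 3 deliver 0→2: 2={part,t=1,log=-}
step 4 deliver 2→1: —
step 5 crash(1): 1={✗part,t=0,log=-}
step 6 deliver 0→2: —
step 7 timeout(0): 0={coor,t=2,log=-}
step 8 timeout(0): 0={coor,t=3,log=-}
step 9 deliver 2→1: —
step 10 deliver 0→2: 2={part,t=2,log=-}
step 11 propose(0,'s'): 0={coor,t=4,log=-}
step 12 recover(1): 1={part,t=0,log=-}
step 13 deliver 0→2: 2={part,t=3,log=-}
step 14 crash(2): 2={✗part,t=3,log=-}
step 15 deliver 2→1: —
step 16 deliver 0→1: 1={part,t=1,log=-}
step 17 timeout(0): 0={coor,t=5,log=-}
step 18 deliver 2→1: —
step 19 deliver 2→0: —

empty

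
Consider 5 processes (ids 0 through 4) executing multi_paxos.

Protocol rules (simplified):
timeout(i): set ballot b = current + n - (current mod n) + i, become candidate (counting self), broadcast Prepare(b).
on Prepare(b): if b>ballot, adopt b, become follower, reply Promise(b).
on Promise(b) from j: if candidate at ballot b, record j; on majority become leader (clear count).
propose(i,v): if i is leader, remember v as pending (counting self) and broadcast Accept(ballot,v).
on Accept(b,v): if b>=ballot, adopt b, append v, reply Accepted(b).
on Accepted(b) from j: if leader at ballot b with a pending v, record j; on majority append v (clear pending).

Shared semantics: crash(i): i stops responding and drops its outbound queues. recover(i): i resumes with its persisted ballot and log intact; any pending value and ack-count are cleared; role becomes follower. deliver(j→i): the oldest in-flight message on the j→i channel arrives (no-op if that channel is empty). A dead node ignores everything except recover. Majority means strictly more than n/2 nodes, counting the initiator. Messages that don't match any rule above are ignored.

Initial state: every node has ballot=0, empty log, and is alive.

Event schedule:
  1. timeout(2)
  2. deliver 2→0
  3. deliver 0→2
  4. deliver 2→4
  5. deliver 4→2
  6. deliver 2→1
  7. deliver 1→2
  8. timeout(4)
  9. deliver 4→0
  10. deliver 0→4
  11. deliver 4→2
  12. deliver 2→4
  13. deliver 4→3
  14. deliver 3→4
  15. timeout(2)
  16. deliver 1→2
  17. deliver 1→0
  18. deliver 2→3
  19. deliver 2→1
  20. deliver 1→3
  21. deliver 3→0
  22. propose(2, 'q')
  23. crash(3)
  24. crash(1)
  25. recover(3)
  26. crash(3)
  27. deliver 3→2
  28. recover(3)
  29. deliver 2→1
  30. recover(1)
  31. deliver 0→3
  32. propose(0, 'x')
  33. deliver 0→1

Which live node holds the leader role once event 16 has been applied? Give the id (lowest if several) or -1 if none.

1. timeout(2):  <2:cand b7 ->
2. deliver 2→0:  <0:foll b7 ->
3. deliver 0→2:  nop
4. deliver 2→4:  <4:foll b7 ->
5. deliver 4→2:  <2:lead b7 ->
6. deliver 2→1:  <1:foll b7 ->
7. deliver 1→2:  nop
8. timeout(4):  <4:cand b14 ->
9. deliver 4→0:  <0:foll b14 ->
10. deliver 0→4:  nop
11. deliver 4→2:  <2:foll b14 ->
12. deliver 2→4:  <4:lead b14 ->
13. deliver 4→3:  <3:foll b14 ->
14. deliver 3→4:  nop
15. timeout(2):  <2:cand b17 ->
16. deliver 1→2:  nop

4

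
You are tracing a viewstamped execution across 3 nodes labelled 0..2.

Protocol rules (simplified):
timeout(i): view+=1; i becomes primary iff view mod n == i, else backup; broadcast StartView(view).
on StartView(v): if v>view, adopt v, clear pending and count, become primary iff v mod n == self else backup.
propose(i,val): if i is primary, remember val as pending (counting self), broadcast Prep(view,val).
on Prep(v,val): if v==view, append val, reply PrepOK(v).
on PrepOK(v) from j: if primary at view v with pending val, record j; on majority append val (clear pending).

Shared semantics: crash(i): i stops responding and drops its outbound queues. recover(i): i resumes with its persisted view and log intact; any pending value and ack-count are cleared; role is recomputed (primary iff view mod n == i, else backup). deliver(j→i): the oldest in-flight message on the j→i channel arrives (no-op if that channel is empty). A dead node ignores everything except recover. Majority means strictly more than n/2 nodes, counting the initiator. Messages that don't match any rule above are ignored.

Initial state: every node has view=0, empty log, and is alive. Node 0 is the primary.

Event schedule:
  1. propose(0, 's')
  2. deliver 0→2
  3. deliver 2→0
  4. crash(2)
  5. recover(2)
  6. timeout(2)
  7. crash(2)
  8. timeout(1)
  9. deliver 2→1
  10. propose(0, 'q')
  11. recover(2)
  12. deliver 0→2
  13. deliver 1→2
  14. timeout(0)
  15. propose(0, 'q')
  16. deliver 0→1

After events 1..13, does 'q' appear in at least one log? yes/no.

step 1 propose(0,'s'): —
step 2 deliver 0→2: 2={back,v=0,log=s}
step 3 deliver 2→0: 0={prim,v=0,log=s}
step 4 crash(2): 2={✗back,v=0,log=s}
step 5 recover(2): 2={back,v=0,log=s}
step 6 timeout(2): 2={back,v=1,log=s}
step 7 crash(2): 2={✗back,v=1,log=s}
step 8 timeout(1): 1={prim,v=1,log=-}
step 9 deliver 2→1: —
step 10 propose(0,'q'): —
step 11 recover(2): 2={back,v=1,log=s}
step 12 deliver 0→2: —
step 13 deliver 1→2: —

no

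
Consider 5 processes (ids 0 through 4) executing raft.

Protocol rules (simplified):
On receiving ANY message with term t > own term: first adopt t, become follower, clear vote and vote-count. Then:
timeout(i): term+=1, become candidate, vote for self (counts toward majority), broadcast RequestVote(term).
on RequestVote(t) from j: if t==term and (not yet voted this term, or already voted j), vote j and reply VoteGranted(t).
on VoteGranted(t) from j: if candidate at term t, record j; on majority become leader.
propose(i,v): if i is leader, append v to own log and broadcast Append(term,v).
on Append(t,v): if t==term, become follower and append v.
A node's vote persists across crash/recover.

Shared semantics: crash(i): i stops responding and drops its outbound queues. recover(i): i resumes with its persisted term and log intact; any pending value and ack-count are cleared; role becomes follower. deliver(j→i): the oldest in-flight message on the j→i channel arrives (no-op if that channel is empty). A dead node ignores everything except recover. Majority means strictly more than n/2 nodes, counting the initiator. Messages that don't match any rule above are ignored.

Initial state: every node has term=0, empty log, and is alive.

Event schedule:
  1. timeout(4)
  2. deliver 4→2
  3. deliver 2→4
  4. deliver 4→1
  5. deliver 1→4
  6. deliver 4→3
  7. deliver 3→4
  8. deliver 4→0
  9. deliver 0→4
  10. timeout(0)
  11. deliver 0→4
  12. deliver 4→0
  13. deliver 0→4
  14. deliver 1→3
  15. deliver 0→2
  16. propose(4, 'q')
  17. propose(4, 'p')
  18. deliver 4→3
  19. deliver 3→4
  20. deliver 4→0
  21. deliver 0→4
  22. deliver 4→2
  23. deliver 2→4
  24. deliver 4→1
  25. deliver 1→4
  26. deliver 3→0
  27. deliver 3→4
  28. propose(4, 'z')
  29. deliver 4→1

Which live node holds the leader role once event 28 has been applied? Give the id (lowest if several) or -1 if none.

-1

1. timeout(4):  <4:cand t1 ->
2. deliver 4→2:  <2:foll t1 ->
3. deliver 2→4:  nop
4. deliver 4→1:  <1:foll t1 ->
5. deliver 1→4:  <4:lead t1 ->
6. deliver 4→3:  <3:foll t1 ->
7. deliver 3→4:  nop
8. deliver 4→0:  <0:foll t1 ->
9. deliver 0→4:  nop
10. timeout(0):  <0:cand t2 ->
11. deliver 0→4:  <4:foll t2 ->
12. deliver 4→0:  nop
13. deliver 0→4:  nop
14. deliver 1→3:  nop
15. deliver 0→2:  <2:foll t2 ->
16. propose(4,'q'):  nop
17. propose(4,'p'):  nop
18. deliver 4→3:  nop
19. deliver 3→4:  nop
20. deliver 4→0:  nop
21. deliver 0→4:  nop
22. deliver 4→2:  nop
23. deliver 2→4:  nop
24. deliver 4→1:  nop
25. deliver 1→4:  nop
26. deliver 3→0:  nop
27. deliver 3→4:  nop
28. propose(4,'z'):  nop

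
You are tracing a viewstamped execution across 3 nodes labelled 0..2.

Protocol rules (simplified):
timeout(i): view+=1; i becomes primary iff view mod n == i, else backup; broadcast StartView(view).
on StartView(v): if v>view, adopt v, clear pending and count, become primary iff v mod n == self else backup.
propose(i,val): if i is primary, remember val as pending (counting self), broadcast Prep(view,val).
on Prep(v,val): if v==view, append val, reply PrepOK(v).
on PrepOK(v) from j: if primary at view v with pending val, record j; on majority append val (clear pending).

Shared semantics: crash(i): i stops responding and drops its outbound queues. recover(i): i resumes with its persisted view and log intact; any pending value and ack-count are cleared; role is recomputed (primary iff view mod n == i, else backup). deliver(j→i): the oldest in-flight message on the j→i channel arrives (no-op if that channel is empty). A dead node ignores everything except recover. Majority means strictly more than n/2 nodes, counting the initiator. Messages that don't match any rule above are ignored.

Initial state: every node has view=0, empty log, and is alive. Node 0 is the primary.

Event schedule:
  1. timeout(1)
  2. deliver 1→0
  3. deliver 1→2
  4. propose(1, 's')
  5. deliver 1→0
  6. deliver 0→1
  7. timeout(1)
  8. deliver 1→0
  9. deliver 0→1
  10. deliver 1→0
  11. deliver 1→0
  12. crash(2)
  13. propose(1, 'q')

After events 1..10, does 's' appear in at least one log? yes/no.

yes

step 1 timeout(1): 1={prim,v=1,log=-}
step 2 deliver 1→0: 0={back,v=1,log=-}
step 3 deliver 1→2: 2={back,v=1,log=-}
step 4 propose(1,'s'): —
step 5 deliver 1→0: 0={back,v=1,log=s}
step 6 deliver 0→1: 1={prim,v=1,log=s}
step 7 timeout(1): 1={back,v=2,log=s}
step 8 deliver 1→0: 0={back,v=2,log=s}
step 9 deliver 0→1: —
step 10 deliver 1→0: —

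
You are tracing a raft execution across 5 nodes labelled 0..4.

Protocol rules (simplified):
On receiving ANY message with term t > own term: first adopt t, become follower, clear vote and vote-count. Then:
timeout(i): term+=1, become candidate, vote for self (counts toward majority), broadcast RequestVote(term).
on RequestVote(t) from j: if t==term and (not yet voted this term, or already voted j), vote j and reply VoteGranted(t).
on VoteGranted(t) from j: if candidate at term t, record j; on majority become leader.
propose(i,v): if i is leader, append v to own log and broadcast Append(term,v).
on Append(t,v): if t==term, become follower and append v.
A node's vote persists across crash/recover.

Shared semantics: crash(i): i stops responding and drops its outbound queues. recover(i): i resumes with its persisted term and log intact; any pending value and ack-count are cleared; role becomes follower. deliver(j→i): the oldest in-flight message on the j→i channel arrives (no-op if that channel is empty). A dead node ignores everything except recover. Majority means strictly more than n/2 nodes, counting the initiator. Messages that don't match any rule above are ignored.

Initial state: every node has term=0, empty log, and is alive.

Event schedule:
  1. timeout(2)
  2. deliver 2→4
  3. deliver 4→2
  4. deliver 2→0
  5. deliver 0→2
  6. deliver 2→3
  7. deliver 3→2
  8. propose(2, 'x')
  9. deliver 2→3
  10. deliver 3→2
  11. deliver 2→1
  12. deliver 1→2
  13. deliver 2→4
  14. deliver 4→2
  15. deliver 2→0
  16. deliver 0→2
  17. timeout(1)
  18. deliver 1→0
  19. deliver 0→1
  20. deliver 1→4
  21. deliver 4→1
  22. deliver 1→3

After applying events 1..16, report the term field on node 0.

1

[1] timeout(2) → N2(cand t1 [-])
[2] deliver 2→4 → N4(foll t1 [-])
[3] deliver 4→2 → ∅
[4] deliver 2→0 → N0(foll t1 [-])
[5] deliver 0→2 → N2(lead t1 [-])
[6] deliver 2→3 → N3(foll t1 [-])
[7] deliver 3→2 → ∅
[8] propose(2,'x') → N2(lead t1 [x])
[9] deliver 2→3 → N3(foll t1 [x])
[10] deliver 3→2 → ∅
[11] deliver 2→1 → N1(foll t1 [-])
[12] deliver 1→2 → ∅
[13] deliver 2→4 → N4(foll t1 [x])
[14] deliver 4→2 → ∅
[15] deliver 2→0 → N0(foll t1 [x])
[16] deliver 0→2 → ∅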